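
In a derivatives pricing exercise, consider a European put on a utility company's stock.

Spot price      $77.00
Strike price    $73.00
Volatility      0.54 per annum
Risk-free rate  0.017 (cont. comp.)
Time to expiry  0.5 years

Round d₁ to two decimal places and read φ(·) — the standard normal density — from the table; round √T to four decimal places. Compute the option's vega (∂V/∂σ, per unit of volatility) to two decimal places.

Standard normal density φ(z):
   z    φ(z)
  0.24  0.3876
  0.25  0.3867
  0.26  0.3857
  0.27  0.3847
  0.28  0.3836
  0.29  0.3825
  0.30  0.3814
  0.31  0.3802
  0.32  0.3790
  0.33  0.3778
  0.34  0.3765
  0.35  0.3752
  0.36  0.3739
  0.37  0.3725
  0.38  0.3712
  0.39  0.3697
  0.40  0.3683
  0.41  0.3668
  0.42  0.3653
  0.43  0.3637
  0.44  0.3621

20.43

σ√T = 0.54 × 0.7071 = 0.3818
d₁ = [ln(77/73) + (0.017 + ½·0.54²)·0.5] / (σ√T) = (0.0533 + 0.0814) / 0.3818 = 0.3529 which rounds to 0.35
√T = √0.5 = 0.7071
φ(d₁) = φ(0.35) = 0.3752
vega = S·φ(d₁)·√T = 77·0.3752·0.7071 = 20.4284
(Call and put vega coincide under Black-Scholes.)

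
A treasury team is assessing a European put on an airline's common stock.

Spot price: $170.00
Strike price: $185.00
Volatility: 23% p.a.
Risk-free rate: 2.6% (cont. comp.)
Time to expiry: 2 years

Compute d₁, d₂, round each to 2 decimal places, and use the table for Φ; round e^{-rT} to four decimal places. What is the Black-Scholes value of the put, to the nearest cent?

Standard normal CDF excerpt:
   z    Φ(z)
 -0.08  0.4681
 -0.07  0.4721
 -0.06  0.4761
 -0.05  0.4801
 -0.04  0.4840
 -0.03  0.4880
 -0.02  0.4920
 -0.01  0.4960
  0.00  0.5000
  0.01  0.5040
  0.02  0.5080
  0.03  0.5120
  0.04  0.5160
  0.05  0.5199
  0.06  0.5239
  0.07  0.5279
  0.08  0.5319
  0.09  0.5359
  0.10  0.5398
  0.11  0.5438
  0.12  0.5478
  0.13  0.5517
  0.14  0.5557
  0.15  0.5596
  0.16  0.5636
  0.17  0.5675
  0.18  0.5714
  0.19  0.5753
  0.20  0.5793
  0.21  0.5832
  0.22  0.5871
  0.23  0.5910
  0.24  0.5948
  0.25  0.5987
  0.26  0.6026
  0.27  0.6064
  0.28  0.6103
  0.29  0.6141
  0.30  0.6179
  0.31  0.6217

$24.89

σ√T = 0.23·√2 = 0.3253
ln(S/K) + (r + σ²/2)T = ln(170/185) + (0.026 + 0.23²/2)·2 = -0.0846 + 0.1049 = 0.0203
d₁ = 0.0203 / 0.3253 = 0.0625 ≈ 0.06
d₂ = d₁ − σ√T = 0.0625 − 0.3253 = -0.2627 ≈ -0.26
e^(−rT) = e^(−0.026·2) = 0.9493
N(−d₂) = N(0.26) = 0.6026;  N(−d₁) = N(-0.06) = 0.4761
P = 185·0.9493·0.6026 − 170·0.4761 = 105.8289 − 80.9370 = 24.8919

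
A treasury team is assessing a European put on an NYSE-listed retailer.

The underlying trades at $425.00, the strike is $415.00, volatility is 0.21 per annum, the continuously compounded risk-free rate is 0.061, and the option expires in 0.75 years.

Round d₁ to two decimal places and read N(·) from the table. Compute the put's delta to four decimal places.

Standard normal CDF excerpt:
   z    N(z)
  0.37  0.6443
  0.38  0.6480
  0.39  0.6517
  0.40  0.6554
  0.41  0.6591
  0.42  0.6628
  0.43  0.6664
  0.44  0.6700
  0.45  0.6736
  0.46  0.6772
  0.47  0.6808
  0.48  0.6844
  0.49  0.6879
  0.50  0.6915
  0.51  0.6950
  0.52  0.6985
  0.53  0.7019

σ√T = 0.21·√0.75 = 0.1819
d₁ = [ln(425/415) + (0.061 + ½·0.21²)·0.75] / (σ√T) = (0.0238 + 0.0623) / 0.1819 = 0.4734 ⇒ 0.47
N(d₁) = N(0.47) = 0.6808
Δ_put = N(d₁) − 1 = 0.6808 − 1 = -0.3192

-0.3192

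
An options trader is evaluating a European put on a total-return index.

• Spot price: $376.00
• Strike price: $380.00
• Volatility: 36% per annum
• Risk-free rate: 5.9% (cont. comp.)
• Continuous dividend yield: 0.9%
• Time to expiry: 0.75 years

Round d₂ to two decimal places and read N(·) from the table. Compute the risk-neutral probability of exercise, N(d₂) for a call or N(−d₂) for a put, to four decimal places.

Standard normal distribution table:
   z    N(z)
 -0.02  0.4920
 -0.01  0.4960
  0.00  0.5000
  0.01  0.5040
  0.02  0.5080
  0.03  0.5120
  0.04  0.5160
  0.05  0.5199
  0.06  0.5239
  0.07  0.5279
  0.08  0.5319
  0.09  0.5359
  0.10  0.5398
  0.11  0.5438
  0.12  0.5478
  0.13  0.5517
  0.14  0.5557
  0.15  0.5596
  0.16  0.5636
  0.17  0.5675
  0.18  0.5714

T = 0.75;  σ√T = 0.3118
d₁ = [ln(376/380) + (0.059 − 0.009 + ½·0.36²)·0.75] / (σ√T) = (-0.0106 + 0.0861) / 0.3118 = 0.2422 ≈ 0.24
d₂ = 0.2422 − 0.3118 = -0.0695 ≈ -0.07
Risk-neutral Pr[S_T < K] = N(−d₂) = N(0.07) = 0.5279

0.5279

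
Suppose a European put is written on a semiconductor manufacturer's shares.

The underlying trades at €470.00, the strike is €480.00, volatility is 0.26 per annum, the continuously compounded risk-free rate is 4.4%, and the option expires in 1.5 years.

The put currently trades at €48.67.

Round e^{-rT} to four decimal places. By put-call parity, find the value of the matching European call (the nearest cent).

€69.34

exp(−rT) = exp(−0.044·1.5) = 0.9361
Put-call parity: C − P = S − K·e^(−rT) = 470 − 480·0.9361 = 470 − 449.3280 = 20.6720
C = P + (C − P) = 48.67 + (20.6720) = 69.3420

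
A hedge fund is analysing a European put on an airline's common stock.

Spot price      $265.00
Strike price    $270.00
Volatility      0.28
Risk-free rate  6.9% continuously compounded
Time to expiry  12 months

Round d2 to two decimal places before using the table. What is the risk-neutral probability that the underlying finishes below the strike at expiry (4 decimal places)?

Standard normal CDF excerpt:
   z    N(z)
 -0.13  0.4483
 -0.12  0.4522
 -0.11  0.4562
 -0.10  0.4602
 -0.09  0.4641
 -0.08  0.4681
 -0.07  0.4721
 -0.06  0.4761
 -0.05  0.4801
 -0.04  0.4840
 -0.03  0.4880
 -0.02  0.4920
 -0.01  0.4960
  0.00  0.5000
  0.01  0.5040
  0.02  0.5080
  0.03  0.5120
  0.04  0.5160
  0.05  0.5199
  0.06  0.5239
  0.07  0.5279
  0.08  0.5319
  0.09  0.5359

T = 1;  σ√T = 0.2800
d₁ = [ln(265/270) + (0.069 + 0.28²/2)·1] / 0.2800 = [-0.0187 + 0.1082] / 0.2800 = 0.3197 ≈ 0.32
d₂ = d₁ − σ√T = 0.3197 − 0.2800 = 0.0397 ≈ 0.04
Pr(exercise) under Q = N(−d₂) = N(-0.04) = 0.4840

0.4840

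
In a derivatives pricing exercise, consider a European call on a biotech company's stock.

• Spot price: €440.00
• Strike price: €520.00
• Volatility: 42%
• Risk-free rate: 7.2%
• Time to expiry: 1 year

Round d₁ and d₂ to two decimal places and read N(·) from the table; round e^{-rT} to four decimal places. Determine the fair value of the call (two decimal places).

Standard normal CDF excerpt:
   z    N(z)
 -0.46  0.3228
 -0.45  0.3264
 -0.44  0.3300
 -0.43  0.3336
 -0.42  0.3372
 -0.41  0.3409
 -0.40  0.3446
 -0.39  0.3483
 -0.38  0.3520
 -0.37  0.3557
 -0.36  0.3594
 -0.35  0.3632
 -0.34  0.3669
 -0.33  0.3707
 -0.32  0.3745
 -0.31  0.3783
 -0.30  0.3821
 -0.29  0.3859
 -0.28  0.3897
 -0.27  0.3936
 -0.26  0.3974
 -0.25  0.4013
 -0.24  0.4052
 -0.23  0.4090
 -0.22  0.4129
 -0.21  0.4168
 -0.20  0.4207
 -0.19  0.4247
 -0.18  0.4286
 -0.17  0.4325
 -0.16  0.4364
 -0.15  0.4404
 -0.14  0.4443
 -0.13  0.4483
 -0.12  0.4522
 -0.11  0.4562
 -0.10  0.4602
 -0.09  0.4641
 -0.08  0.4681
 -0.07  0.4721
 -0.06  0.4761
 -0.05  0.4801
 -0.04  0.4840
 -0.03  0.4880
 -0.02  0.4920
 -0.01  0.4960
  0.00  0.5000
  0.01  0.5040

T = 1;  σ√T = 0.4200
d₁ = [ln(440/520) + (0.072 + 0.42²/2)·1] / 0.4200 = [-0.1671 + 0.1602] / 0.4200 = -0.0163 which rounds to -0.02
d₂ = d₁ − σ√T = -0.0163 − 0.4200 = -0.4363 which rounds to -0.44
exp(−rT) = exp(−0.072·1) = 0.9305
C = 440·N(-0.02) − 520·0.9305·N(-0.44) = 440·0.4920 − 520·0.9305·0.3300 = 216.4800 − 159.6738 = 56.8062

€56.81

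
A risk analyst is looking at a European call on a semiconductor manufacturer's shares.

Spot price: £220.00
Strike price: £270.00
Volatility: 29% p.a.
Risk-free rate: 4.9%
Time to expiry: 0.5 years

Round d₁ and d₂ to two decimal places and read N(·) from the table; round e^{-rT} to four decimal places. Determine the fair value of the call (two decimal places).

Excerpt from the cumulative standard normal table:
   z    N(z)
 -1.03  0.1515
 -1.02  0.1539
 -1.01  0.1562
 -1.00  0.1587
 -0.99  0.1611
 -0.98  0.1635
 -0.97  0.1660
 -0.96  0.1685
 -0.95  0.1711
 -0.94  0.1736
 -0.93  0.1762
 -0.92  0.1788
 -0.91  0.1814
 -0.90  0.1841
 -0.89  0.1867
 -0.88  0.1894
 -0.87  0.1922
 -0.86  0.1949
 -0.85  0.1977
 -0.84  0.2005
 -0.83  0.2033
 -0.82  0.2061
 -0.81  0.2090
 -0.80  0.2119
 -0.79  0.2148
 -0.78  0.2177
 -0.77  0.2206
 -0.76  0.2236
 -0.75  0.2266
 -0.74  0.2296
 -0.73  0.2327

£4.82

T = 0.5;  σ√T = 0.2051
d₁ = [ln(220/270) + (0.049 + 0.29²/2)·0.5] / 0.2051 = [-0.2048 + 0.0455] / 0.2051 = -0.7767 which rounds to -0.78
d₂ = d₁ − σ√T = -0.7767 − 0.2051 = -0.9818 which rounds to -0.98
exp(−rT) = exp(−0.049·0.5) = 0.9758
N(d₁) = N(-0.78) = 0.2177;  N(d₂) = N(-0.98) = 0.1635
C = 220·0.2177 − 270·0.9758·0.1635 = 47.8940 − 43.0767 = 4.8173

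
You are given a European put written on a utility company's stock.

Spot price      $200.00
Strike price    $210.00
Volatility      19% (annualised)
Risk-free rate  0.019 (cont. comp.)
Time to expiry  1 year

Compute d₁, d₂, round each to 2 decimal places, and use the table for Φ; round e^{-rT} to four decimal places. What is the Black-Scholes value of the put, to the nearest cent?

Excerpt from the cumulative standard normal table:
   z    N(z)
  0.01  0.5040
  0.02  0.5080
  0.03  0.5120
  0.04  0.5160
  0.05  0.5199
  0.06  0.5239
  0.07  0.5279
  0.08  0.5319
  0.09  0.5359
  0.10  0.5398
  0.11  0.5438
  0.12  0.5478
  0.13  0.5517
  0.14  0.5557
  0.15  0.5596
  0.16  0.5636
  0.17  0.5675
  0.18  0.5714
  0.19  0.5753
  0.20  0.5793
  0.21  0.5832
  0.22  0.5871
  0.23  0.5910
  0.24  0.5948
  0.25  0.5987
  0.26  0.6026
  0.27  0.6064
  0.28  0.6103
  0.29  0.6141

σ√T = 0.19 × 1.0000 = 0.1900
d₁ = [ln(200/210) + (0.019 + ½·0.19²)·1] / (σ√T) = (-0.0488 + 0.0370) / 0.1900 = -0.0618 ⇒ -0.06
d₂ = -0.0618 − 0.1900 = -0.2518 ⇒ -0.25
exp(−rT) = exp(−0.019·1) = 0.9812
N(−d₂) = N(0.25) = 0.5987;  N(−d₁) = N(0.06) = 0.5239
P = 210·0.9812·0.5987 − 200·0.5239 = 123.3633 − 104.7800 = 18.5833

$18.58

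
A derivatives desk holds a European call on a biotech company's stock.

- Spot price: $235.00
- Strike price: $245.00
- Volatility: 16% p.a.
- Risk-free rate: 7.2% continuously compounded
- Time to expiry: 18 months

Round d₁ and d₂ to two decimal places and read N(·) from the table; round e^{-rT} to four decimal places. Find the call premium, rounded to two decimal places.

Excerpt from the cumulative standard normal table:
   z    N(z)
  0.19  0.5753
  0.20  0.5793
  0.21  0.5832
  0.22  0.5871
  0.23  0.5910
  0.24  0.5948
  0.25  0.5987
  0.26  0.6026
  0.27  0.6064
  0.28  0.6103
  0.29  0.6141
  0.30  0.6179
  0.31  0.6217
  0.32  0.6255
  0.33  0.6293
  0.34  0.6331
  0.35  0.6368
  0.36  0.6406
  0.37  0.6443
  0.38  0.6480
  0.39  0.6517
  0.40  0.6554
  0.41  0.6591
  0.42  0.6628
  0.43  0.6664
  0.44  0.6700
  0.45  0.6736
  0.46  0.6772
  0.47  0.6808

$26.65

T = 1.5;  σ√T = 0.1960
ln(S/K) + (r + σ²/2)T = ln(235/245) + (0.072 + 0.16²/2)·1.5 = -0.0417 + 0.1272 = 0.0855
d₁ = 0.0855 / 0.1960 = 0.4365 → 0.44
d₂ = d₁ − σ√T = 0.4365 − 0.1960 = 0.2405 → 0.24
e^(−rT) = e^(−0.072·1.5) = 0.8976
C = 235·N(0.44) − 245·0.8976·N(0.24) = 235·0.6700 − 245·0.8976·0.5948 = 157.4500 − 130.8037 = 26.6463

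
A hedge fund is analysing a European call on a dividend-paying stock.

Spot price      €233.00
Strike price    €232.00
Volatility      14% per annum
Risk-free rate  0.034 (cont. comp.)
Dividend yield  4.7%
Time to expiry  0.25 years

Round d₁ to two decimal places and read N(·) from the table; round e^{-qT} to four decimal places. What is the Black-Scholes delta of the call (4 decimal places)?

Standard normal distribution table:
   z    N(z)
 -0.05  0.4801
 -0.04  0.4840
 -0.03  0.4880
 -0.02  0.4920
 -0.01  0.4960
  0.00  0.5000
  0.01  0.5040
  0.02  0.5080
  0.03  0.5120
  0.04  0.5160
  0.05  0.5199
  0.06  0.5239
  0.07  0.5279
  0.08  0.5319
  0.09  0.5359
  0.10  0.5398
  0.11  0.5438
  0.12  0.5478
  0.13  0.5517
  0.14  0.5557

σ√T = 0.14·√0.25 = 0.0700
ln(S/K) + (r − q + σ²/2)T = ln(233/232) + (0.034 − 0.047 + 0.14²/2)·0.25 = 0.0043 − 0.0008 = 0.0035
d₁ = 0.0035 / 0.0700 = 0.0500 ≈ 0.05
N(d₁) = N(0.05) = 0.5199
Δ_call = e^(−qT)·N(d₁) = 0.9883·0.5199 = 0.5138

0.5138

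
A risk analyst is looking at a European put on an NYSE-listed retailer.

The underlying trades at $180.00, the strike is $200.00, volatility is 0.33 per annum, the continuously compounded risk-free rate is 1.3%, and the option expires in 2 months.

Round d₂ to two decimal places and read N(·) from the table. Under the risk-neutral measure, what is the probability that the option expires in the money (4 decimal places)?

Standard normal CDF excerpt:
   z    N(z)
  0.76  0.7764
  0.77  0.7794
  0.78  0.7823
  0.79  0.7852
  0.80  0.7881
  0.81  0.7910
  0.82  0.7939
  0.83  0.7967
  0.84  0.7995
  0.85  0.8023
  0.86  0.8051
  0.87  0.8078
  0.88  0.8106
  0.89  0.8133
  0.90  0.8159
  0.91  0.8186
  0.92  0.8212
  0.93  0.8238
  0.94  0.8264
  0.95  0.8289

σ√T = 0.33 × 0.4082 = 0.1347
d₁ = [ln(180/200) + (0.013 + 0.33²/2)·0.1667] / 0.1347 = [-0.1054 + 0.0112] / 0.1347 = -0.6986 which rounds to -0.70
d₂ = d₁ − σ√T = -0.6986 − 0.1347 = -0.8333 which rounds to -0.83
Risk-neutral Pr[S_T < K] = N(−d₂) = N(0.83) = 0.7967

0.7967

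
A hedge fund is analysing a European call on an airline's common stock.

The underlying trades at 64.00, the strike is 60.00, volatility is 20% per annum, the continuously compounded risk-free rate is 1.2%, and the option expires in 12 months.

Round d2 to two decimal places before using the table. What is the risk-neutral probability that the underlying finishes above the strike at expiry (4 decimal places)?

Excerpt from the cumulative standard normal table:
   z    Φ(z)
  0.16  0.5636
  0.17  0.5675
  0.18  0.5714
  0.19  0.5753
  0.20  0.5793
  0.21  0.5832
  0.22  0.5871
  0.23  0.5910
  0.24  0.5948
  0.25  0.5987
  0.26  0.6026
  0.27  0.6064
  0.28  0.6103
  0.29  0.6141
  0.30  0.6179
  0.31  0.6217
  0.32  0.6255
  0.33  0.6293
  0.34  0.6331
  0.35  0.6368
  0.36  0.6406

σ√T = 0.2 × 1.0000 = 0.2000
d₁ = [ln(64/60) + (0.012 + 0.2²/2)·1] / 0.2000 = [0.0645 + 0.0320] / 0.2000 = 0.4827 → 0.48
d₂ = d₁ − σ√T = 0.4827 − 0.2000 = 0.2827 → 0.28
Pr(exercise) under Q = N(d₂) = 0.6103

0.6103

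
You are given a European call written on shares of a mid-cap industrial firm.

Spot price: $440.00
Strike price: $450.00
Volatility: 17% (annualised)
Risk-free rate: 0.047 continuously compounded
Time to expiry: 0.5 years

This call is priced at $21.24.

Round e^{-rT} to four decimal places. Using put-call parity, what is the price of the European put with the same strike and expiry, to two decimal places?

$20.80

exp(−rT) = exp(−0.047·0.5) = 0.9768
Put-call parity: C − P = S − K·e^(−rT) = 440 − 450·0.9768 = 440 − 439.5600 = 0.4400
P = C − (C − P) = 21.24 − (0.4400) = 20.8000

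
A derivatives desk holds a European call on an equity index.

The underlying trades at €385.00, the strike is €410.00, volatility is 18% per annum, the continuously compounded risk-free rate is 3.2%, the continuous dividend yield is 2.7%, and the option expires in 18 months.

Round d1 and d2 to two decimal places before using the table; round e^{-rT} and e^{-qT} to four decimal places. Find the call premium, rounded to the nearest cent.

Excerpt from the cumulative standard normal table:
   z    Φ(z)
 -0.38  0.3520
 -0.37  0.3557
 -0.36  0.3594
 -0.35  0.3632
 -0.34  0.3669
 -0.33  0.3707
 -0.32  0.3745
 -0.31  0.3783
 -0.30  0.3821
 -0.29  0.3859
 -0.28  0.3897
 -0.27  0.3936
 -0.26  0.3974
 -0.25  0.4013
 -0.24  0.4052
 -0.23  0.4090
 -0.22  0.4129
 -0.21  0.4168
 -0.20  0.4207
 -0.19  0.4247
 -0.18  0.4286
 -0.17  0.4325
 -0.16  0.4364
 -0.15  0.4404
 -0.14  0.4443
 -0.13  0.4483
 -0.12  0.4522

σ√T = 0.18·√1.5 = 0.2205
d₁ = [ln(385/410) + (0.032 − 0.027 + ½·0.18²)·1.5] / (σ√T) = (-0.0629 + 0.0318) / 0.2205 = -0.1411 → -0.14
d₂ = -0.1411 − 0.2205 = -0.3616 → -0.36
e^(−qT) = e^(−0.027·1.5) = 0.9603;  e^(−rT) = e^(−0.032·1.5) = 0.9531
C = 385·0.9603·N(-0.14) − 410·0.9531·N(-0.36) = 385·0.9603·0.4443 − 410·0.9531·0.3594 = 164.2646 − 140.4431 = 23.8215

€23.82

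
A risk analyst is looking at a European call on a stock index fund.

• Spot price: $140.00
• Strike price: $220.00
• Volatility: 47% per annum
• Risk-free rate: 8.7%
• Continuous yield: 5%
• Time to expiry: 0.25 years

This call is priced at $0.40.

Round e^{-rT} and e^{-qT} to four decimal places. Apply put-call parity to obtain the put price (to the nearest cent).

$77.41

exp(−qT) = exp(−0.05·0.25) = 0.9876;  exp(−rT) = exp(−0.087·0.25) = 0.9785
Put-call parity: C − P = S·e^(−qT) − K·e^(−rT) = 140·0.9876 − 220·0.9785 = 138.2640 − 215.2700 = -77.0060
P = C − (C − P) = 0.40 − (-77.0060) = 77.4060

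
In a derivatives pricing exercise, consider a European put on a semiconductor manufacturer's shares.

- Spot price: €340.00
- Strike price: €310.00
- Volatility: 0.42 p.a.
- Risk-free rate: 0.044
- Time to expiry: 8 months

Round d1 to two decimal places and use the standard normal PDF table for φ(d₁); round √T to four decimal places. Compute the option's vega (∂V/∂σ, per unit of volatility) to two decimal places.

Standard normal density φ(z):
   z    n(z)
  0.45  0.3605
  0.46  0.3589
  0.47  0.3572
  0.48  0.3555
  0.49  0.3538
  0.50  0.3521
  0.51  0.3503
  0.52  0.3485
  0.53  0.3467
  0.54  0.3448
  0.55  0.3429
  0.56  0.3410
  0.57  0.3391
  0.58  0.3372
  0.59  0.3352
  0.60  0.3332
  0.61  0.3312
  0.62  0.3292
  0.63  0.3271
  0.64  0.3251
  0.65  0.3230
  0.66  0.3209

96.25

T = 0.6667;  σ√T = 0.3429
d₁ = [ln(340/310) + (0.044 + ½·0.42²)·0.6667] / (σ√T) = (0.0924 + 0.0881) / 0.3429 = 0.5264 which rounds to 0.53
√T = √0.6667 = 0.8165
φ(d₁) = φ(0.53) = 0.3467
vega = S·φ(d₁)·√T = 340·0.3467·0.8165 = 96.2474
(Call and put vega coincide under Black-Scholes.)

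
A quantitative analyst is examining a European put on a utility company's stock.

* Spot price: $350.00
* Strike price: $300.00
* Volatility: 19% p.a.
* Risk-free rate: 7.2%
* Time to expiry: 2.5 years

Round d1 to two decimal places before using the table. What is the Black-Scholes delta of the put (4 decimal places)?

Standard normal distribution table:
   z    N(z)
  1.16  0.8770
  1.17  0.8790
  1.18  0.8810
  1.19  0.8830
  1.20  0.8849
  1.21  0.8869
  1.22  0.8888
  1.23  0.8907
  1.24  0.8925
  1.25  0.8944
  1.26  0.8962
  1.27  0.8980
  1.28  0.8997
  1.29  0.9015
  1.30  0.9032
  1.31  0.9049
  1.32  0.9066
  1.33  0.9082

-0.1038

T = 2.5;  σ√T = 0.3004
d₁ = [ln(350/300) + (0.072 + ½·0.19²)·2.5] / (σ√T) = (0.1542 + 0.2251) / 0.3004 = 1.2625 ⇒ 1.26
N(d₁) = N(1.26) = 0.8962
Δ_put = N(d₁) − 1 = 0.8962 − 1 = -0.1038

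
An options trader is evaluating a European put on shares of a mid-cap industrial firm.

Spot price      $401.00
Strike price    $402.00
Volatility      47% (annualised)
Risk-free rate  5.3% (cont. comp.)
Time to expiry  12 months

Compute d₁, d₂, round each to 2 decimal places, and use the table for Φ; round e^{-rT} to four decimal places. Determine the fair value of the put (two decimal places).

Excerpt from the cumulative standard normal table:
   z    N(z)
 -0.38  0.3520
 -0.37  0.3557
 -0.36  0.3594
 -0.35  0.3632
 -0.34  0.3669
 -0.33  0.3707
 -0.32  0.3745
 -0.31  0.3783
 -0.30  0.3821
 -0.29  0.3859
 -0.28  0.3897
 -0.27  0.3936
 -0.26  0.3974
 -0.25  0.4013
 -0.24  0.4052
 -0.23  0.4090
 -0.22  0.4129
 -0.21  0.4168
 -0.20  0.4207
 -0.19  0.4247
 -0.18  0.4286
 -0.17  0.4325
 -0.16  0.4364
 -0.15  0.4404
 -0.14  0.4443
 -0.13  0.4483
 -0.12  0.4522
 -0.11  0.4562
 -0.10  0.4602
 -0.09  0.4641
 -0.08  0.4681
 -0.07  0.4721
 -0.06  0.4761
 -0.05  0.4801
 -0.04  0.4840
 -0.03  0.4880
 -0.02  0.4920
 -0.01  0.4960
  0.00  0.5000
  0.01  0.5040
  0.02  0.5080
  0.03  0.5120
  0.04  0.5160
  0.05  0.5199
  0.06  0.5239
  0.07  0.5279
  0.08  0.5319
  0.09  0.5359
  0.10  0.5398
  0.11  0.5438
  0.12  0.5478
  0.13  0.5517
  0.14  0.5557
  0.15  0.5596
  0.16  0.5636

σ√T = 0.47·√1 = 0.4700
ln(S/K) + (r + σ²/2)T = ln(401/402) + (0.053 + 0.47²/2)·1 = -0.0025 + 0.1634 = 0.1610
d₁ = 0.1610 / 0.4700 = 0.3425 → 0.34
d₂ = d₁ − σ√T = 0.3425 − 0.4700 = -0.1275 → -0.13
e^(−rT) = e^(−0.053·1) = 0.9484
N(−d₂) = N(0.13) = 0.5517;  N(−d₁) = N(-0.34) = 0.3669
P = 402·0.9484·0.5517 − 401·0.3669 = 210.3394 − 147.1269 = 63.2125

$63.21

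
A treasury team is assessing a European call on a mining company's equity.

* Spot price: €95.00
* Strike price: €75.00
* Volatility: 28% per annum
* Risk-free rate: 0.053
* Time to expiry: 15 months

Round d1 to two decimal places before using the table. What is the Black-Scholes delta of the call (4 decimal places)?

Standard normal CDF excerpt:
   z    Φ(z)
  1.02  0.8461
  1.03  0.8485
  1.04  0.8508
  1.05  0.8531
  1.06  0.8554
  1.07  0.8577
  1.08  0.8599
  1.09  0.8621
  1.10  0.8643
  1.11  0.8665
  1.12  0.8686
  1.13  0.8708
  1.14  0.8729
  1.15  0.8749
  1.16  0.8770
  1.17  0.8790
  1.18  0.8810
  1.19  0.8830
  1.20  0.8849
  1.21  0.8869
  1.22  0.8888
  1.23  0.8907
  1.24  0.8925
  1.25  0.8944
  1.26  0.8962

σ√T = 0.28 × 1.1180 = 0.3130
ln(S/K) + (r + σ²/2)T = ln(95/75) + (0.053 + 0.28²/2)·1.25 = 0.2364 + 0.1153 = 0.3516
d₁ = 0.3516 / 0.3130 = 1.1233 ≈ 1.12
N(d₁) = N(1.12) = 0.8686
Δ_call = N(d₁) = 0.8686

0.8686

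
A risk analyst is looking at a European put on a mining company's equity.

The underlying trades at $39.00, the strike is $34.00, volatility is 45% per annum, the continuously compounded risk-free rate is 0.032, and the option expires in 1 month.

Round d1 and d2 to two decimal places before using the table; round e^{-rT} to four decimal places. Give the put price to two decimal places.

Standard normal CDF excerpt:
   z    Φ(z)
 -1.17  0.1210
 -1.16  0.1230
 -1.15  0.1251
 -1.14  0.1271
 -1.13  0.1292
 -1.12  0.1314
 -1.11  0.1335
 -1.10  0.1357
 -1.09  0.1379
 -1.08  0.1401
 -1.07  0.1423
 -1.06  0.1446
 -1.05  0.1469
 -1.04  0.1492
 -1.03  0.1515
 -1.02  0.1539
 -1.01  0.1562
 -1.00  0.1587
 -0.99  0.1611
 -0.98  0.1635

σ√T = 0.45·√0.08333 = 0.1299
ln(S/K) + (r + σ²/2)T = ln(39/34) + (0.032 + 0.45²/2)·0.08333 = 0.1372 + 0.0111 = 0.1483
d₁ = 0.1483 / 0.1299 = 1.1417 ⇒ 1.14
d₂ = d₁ − σ√T = 1.1417 − 0.1299 = 1.0118 ⇒ 1.01
e^(−rT) = e^(−0.032·0.08333) = 0.9973
P = 34·0.9973·N(-1.01) − 39·N(-1.14) = 34·0.9973·0.1562 − 39·0.1271 = 5.2965 − 4.9569 = 0.3396

$0.34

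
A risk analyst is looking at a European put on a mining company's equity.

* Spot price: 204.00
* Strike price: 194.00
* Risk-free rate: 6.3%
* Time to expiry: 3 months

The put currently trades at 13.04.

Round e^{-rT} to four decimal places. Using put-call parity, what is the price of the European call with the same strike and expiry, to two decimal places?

e^(−rT) = e^(−0.063·0.25) = 0.9844
Put-call parity: C − P = S − K·e^(−rT) = 204 − 194·0.9844 = 204 − 190.9736 = 13.0264
C = P + (C − P) = 13.04 + (13.0264) = 26.0664

26.07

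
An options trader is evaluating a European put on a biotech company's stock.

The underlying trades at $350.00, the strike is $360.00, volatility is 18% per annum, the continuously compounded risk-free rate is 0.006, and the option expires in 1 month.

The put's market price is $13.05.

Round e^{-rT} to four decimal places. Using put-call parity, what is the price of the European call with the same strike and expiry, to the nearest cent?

e^(−rT) = e^(−0.006·0.08333) = 0.9995
Put-call parity: C − P = S − K·e^(−rT) = 350 − 360·0.9995 = 350 − 359.8200 = -9.8200
C = P + (C − P) = 13.05 + (-9.8200) = 3.2300

$3.23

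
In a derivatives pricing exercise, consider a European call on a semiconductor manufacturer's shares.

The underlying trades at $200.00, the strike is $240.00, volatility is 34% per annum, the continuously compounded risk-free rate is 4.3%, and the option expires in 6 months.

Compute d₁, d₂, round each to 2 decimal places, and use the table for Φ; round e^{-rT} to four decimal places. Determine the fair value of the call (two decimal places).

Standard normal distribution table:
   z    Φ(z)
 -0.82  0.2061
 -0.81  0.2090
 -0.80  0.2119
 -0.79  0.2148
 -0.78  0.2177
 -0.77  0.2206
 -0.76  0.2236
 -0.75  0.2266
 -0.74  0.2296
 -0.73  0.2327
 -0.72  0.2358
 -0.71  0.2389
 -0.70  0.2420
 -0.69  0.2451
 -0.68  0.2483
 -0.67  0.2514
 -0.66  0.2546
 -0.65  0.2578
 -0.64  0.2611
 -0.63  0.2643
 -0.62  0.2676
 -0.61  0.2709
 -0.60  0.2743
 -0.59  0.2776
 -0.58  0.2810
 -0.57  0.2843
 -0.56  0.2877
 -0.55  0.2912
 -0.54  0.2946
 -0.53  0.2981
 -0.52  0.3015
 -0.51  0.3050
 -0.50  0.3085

$7.79

σ√T = 0.34·√0.5 = 0.2404
d₁ = [ln(200/240) + (0.043 + 0.34²/2)·0.5] / 0.2404 = [-0.1823 + 0.0504] / 0.2404 = -0.5487 ⇒ -0.55
d₂ = d₁ − σ√T = -0.5487 − 0.2404 = -0.7891 ⇒ -0.79
e^(−rT) = e^(−0.043·0.5) = 0.9787
C = 200·N(-0.55) − 240·0.9787·N(-0.79) = 200·0.2912 − 240·0.9787·0.2148 = 58.2400 − 50.4539 = 7.7861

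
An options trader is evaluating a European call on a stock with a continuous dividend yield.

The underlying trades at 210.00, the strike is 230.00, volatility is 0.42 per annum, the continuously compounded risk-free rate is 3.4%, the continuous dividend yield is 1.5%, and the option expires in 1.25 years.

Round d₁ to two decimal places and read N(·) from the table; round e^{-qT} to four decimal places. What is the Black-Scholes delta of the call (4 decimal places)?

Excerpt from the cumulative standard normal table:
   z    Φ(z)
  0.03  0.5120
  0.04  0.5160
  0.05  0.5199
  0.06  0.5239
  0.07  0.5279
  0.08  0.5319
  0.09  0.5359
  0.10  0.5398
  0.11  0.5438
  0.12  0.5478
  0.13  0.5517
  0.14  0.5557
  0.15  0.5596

0.5259

T = 1.25;  σ√T = 0.4696
d₁ = [ln(210/230) + (0.034 − 0.015 + ½·0.42²)·1.25] / (σ√T) = (-0.0910 + 0.1340) / 0.4696 = 0.0916 ⇒ 0.09
N(d₁) = N(0.09) = 0.5359
Δ_call = e^(−qT)·N(d₁) = 0.9814·0.5359 = 0.5259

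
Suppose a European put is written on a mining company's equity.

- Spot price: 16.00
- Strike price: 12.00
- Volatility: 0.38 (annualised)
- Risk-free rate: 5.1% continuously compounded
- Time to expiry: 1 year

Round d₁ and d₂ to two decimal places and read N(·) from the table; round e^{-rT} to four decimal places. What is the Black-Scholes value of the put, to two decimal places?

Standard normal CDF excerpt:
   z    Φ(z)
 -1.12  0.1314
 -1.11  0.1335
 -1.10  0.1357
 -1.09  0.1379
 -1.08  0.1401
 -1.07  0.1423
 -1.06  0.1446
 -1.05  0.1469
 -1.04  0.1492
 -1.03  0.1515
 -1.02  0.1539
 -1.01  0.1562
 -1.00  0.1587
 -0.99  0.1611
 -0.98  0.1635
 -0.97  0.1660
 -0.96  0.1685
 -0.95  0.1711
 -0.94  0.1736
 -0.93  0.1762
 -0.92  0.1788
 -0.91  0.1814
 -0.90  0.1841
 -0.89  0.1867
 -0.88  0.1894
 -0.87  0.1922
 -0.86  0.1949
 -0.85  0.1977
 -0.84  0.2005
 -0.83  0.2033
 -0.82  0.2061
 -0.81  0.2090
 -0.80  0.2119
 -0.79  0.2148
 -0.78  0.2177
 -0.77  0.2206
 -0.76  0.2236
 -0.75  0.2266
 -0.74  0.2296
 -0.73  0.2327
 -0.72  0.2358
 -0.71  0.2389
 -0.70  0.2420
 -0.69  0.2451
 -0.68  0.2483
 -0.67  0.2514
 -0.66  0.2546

σ√T = 0.38 × 1.0000 = 0.3800
ln(S/K) + (r + σ²/2)T = ln(16/12) + (0.051 + 0.38²/2)·1 = 0.2877 + 0.1232 = 0.4109
d₁ = 0.4109 / 0.3800 = 1.0813 ≈ 1.08
d₂ = d₁ − σ√T = 1.0813 − 0.3800 = 0.7013 ≈ 0.70
e^(−rT) = e^(−0.051·1) = 0.9503
P = 12·0.9503·N(-0.70) − 16·N(-1.08) = 12·0.9503·0.2420 − 16·0.1401 = 2.7597 − 2.2416 = 0.5181

0.52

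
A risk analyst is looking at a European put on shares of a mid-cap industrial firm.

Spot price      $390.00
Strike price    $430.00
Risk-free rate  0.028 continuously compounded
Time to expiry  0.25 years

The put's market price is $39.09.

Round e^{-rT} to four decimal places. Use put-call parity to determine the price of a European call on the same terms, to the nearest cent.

$2.10

exp(−rT) = exp(−0.028·0.25) = 0.9930
Put-call parity: C − P = S − K·e^(−rT) = 390 − 430·0.9930 = 390 − 426.9900 = -36.9900
C = P + (C − P) = 39.09 + (-36.9900) = 2.1000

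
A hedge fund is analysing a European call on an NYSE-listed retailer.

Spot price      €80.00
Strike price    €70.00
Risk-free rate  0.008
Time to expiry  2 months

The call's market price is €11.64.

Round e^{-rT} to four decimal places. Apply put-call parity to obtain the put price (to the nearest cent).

exp(−rT) = exp(−0.008·0.1667) = 0.9987
Put-call parity: C − P = S − K·e^(−rT) = 80 − 70·0.9987 = 80 − 69.9090 = 10.0910
P = C − (C − P) = 11.64 − (10.0910) = 1.5490

€1.55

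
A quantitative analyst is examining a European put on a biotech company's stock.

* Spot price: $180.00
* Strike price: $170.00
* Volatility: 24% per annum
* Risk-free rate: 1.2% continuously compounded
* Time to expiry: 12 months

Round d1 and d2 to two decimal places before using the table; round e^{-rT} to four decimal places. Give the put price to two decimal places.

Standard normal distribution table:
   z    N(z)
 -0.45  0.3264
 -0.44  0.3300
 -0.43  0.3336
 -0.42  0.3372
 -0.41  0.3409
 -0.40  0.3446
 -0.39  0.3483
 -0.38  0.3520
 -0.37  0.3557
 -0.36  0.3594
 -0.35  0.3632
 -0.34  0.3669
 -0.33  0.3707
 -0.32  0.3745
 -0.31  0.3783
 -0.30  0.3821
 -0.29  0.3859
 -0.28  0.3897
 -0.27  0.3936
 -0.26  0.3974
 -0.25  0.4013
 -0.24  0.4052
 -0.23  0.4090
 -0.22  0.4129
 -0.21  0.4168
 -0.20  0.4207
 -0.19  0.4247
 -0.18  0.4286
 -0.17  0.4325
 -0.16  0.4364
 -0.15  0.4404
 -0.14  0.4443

T = 1;  σ√T = 0.2400
d₁ = [ln(180/170) + (0.012 + 0.24²/2)·1] / 0.2400 = [0.0572 + 0.0408] / 0.2400 = 0.4082 ⇒ 0.41
d₂ = d₁ − σ√T = 0.4082 − 0.2400 = 0.1682 ⇒ 0.17
e^(−rT) = e^(−0.012·1) = 0.9881
P = 170·0.9881·N(-0.17) − 180·N(-0.41) = 170·0.9881·0.4325 − 180·0.3409 = 72.6501 − 61.3620 = 11.2881

$11.29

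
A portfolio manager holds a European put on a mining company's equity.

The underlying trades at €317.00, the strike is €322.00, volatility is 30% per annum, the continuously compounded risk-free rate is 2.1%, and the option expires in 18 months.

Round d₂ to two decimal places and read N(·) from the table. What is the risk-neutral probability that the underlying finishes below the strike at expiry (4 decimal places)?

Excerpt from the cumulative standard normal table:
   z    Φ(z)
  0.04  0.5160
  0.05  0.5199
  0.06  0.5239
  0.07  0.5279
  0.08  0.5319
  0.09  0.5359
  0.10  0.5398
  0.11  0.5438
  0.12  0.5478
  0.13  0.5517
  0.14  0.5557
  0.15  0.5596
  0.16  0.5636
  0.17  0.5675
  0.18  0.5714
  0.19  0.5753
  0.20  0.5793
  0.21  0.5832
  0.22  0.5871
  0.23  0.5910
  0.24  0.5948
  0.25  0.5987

σ√T = 0.3 × 1.2247 = 0.3674
d₁ = [ln(317/322) + (0.021 + 0.3²/2)·1.5] / 0.3674 = [-0.0156 + 0.0990] / 0.3674 = 0.2269 which rounds to 0.23
d₂ = d₁ − σ√T = 0.2269 − 0.3674 = -0.1406 which rounds to -0.14
Risk-neutral Pr[S_T < K] = N(−d₂) = N(0.14) = 0.5557

0.5557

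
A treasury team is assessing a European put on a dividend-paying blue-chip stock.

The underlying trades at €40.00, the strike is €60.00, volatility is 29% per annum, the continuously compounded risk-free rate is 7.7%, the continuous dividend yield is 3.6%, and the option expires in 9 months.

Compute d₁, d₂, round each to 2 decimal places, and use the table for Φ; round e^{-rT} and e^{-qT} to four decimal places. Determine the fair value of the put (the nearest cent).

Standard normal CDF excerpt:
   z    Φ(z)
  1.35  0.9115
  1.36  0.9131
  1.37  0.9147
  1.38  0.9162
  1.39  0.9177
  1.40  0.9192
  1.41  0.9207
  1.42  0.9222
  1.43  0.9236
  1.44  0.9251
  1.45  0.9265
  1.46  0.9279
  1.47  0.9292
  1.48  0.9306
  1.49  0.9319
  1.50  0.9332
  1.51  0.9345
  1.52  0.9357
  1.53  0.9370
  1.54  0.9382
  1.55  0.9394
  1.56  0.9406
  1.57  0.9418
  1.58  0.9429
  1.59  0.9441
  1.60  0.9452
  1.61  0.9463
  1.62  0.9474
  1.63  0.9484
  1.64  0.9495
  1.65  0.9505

σ√T = 0.29·√0.75 = 0.2511
d₁ = [ln(40/60) + (0.077 − 0.036 + 0.29²/2)·0.75] / 0.2511 = [-0.4055 + 0.0623] / 0.2511 = -1.3664 ⇒ -1.37
d₂ = d₁ − σ√T = -1.3664 − 0.2511 = -1.6176 ⇒ -1.62
e^(−qT) = e^(−0.036·0.75) = 0.9734;  e^(−rT) = e^(−0.077·0.75) = 0.9439
N(−d₂) = N(1.62) = 0.9474;  N(−d₁) = N(1.37) = 0.9147
P = 60·0.9439·0.9474 − 40·0.9734·0.9147 = 53.6551 − 35.6148 = 18.0403

€18.04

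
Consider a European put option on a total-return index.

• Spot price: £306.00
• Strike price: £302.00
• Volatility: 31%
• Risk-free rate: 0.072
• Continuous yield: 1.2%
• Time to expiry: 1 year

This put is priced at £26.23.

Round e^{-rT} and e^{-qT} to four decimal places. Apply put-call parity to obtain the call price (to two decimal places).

e^(−qT) = e^(−0.012·1) = 0.9881;  e^(−rT) = e^(−0.072·1) = 0.9305
Put-call parity: C − P = S·e^(−qT) − K·e^(−rT) = 306·0.9881 − 302·0.9305 = 302.3586 − 281.0110 = 21.3476
C = P + (C − P) = 26.23 + (21.3476) = 47.5776

£47.58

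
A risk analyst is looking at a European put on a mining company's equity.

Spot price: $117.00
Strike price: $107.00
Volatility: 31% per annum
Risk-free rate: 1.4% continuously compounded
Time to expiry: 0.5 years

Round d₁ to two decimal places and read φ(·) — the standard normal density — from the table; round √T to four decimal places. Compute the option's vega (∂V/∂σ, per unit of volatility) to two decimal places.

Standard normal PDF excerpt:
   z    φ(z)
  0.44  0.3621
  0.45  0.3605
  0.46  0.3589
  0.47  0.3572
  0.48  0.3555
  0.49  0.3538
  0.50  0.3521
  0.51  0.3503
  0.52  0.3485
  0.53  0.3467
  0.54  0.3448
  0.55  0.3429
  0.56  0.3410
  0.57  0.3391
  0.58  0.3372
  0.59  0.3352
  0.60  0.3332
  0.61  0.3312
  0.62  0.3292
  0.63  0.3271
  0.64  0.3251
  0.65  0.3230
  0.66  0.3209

σ√T = 0.31·√0.5 = 0.2192
ln(S/K) + (r + σ²/2)T = ln(117/107) + (0.014 + 0.31²/2)·0.5 = 0.0893 + 0.0310 = 0.1204
d₁ = 0.1204 / 0.2192 = 0.5491 ≈ 0.55
√T = √0.5 = 0.7071
φ(d₁) = φ(0.55) = 0.3429
vega = S·φ(d₁)·√T = 117·0.3429·0.7071 = 28.3684

28.37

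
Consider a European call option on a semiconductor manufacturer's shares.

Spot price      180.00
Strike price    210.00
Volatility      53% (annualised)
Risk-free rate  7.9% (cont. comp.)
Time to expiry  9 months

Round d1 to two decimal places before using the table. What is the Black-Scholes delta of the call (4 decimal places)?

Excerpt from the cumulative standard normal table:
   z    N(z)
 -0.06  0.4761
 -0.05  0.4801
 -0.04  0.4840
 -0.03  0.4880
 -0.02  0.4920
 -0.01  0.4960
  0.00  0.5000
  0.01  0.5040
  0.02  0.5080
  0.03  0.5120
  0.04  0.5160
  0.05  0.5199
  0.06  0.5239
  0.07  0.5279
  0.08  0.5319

0.5080

T = 0.75;  σ√T = 0.4590
d₁ = [ln(180/210) + (0.079 + 0.53²/2)·0.75] / 0.4590 = [-0.1542 + 0.1646] / 0.4590 = 0.0227 ⇒ 0.02
N(d₁) = N(0.02) = 0.5080
Δ_call = N(d₁) = 0.5080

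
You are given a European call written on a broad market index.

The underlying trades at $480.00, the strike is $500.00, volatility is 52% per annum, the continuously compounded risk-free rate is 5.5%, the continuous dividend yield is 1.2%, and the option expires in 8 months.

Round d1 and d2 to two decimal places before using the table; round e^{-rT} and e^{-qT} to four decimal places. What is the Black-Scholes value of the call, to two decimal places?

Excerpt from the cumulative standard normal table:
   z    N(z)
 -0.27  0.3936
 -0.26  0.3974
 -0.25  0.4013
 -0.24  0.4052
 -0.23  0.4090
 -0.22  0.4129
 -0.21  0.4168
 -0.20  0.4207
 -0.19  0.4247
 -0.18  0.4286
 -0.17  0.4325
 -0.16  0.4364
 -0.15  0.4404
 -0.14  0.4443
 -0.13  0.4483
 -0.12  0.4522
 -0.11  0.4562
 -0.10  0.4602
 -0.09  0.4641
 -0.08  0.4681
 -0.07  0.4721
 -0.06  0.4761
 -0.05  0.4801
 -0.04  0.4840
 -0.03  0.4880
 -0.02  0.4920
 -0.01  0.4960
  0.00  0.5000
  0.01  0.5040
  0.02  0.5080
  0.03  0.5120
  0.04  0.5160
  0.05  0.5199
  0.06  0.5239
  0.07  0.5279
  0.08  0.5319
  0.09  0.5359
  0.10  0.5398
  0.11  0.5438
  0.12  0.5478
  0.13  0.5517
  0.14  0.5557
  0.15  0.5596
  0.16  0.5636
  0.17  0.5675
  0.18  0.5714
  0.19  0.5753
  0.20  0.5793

σ√T = 0.52·√0.6667 = 0.4246
d₁ = [ln(480/500) + (0.055 − 0.012 + 0.52²/2)·0.6667] / 0.4246 = [-0.0408 + 0.1188] / 0.4246 = 0.1837 ⇒ 0.18
d₂ = d₁ − σ√T = 0.1837 − 0.4246 = -0.2409 ⇒ -0.24
e^(−qT) = e^(−0.012·0.6667) = 0.9920;  e^(−rT) = e^(−0.055·0.6667) = 0.9640
N(d₁) = N(0.18) = 0.5714;  N(d₂) = N(-0.24) = 0.4052
C = 480·0.9920·0.5714 − 500·0.9640·0.4052 = 272.0778 − 195.3064 = 76.7714

$76.77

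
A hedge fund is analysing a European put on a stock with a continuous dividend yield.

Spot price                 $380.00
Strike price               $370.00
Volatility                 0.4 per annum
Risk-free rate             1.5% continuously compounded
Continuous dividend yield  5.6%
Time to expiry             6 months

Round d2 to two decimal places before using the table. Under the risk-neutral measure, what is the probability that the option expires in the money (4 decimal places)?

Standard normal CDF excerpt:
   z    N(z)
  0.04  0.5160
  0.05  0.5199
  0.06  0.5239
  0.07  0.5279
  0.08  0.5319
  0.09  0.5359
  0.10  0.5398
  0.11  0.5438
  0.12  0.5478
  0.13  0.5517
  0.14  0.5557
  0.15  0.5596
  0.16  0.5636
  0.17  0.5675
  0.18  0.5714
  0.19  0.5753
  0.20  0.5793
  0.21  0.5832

σ√T = 0.4·√0.5 = 0.2828
d₁ = [ln(380/370) + (0.015 − 0.056 + 0.4²/2)·0.5] / 0.2828 = [0.0267 + 0.0195] / 0.2828 = 0.1632 which rounds to 0.16
d₂ = d₁ − σ√T = 0.1632 − 0.2828 = -0.1196 which rounds to -0.12
Pr(exercise) under Q = N(−d₂) = N(0.12) = 0.5478

0.5478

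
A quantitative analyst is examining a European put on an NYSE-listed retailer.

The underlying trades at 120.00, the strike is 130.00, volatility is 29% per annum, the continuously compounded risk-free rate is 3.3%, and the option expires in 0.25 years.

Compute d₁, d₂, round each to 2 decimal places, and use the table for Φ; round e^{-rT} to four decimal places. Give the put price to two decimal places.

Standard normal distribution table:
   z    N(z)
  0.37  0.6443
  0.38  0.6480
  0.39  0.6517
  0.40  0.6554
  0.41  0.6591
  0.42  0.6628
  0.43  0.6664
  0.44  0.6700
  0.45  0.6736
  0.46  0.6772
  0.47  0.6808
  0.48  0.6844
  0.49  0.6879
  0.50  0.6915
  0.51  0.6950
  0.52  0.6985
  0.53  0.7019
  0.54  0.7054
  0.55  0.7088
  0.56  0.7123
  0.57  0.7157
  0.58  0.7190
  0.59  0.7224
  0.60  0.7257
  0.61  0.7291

12.74

σ√T = 0.29·√0.25 = 0.1450
d₁ = [ln(120/130) + (0.033 + ½·0.29²)·0.25] / (σ√T) = (-0.0800 + 0.0188) / 0.1450 = -0.4226 ≈ -0.42
d₂ = -0.4226 − 0.1450 = -0.5676 ≈ -0.57
e^(−rT) = e^(−0.033·0.25) = 0.9918
N(−d₂) = N(0.57) = 0.7157;  N(−d₁) = N(0.42) = 0.6628
P = 130·0.9918·0.7157 − 120·0.6628 = 92.2781 − 79.5360 = 12.7421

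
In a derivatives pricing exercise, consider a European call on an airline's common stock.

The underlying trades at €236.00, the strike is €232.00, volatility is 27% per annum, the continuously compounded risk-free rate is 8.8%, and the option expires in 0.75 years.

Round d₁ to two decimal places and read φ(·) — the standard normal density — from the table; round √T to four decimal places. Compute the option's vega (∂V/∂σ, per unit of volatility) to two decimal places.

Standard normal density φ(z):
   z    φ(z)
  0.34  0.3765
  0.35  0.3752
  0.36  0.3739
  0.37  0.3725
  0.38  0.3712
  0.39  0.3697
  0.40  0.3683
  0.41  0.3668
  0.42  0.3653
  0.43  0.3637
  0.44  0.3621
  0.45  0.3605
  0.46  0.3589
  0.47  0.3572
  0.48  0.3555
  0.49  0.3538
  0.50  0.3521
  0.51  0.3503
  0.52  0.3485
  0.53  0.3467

73.00

σ√T = 0.27 × 0.8660 = 0.2338
d₁ = [ln(236/232) + (0.088 + ½·0.27²)·0.75] / (σ√T) = (0.0171 + 0.0933) / 0.2338 = 0.4723 → 0.47
√T = √0.75 = 0.8660
φ(d₁) = φ(0.47) = 0.3572
vega = S·φ(d₁)·√T = 236·0.3572·0.8660 = 73.0031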